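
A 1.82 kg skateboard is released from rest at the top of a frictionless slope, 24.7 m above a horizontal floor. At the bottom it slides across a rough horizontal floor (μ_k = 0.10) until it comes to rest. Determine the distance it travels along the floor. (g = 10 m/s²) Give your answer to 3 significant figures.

d = 247 m

Energy bookkeeping (friction removes W_f = μ_k N d):
At rest all PE has been dissipated by friction: mgh = μ_k m g d
d = h/μ_k = 24.7/0.10 = 247.0 m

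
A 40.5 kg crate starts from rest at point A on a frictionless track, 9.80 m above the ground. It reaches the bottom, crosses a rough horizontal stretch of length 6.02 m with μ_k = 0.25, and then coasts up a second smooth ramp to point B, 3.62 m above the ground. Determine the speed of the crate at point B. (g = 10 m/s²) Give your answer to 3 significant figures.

Energy at A: mgh₁ = (40.5)(10)(9.80) = 3969.0 J
Friction loss: W_f = μ_k mg d = 609.5 J
At B: ½mv² + mgh₂ = mgh₁ − W_f
½mv² = 3969.0 − 609.5 − 1466.1 = 1893.4 J
v = √(2 × 1893.4/40.5) = 9.670 m/s

v = 9.67 m/s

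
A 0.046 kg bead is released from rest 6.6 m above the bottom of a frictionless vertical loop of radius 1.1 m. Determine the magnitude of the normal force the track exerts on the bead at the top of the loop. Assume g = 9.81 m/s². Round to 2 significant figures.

Energy from release to top (height 2r): mgh = ½mv_top² + mg(2r)
v_top² = 2g(h − 2r) = 2(9.81)(6.6 − 2.200) = 86.328 m²/s²
At the top, both N and weight point toward the centre: N + mg = mv_top²/r
N = m(v_top²/r − g) = 0.046(86.328/1.1 − 9.81) = 3.159 N

N = 3.2 N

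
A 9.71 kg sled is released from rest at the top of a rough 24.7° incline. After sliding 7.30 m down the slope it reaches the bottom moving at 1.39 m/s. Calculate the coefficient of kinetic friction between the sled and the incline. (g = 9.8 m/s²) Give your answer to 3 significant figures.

The energy dissipated by friction is the PE lost minus the KE gained:
mgL sinθ = 290.27 J; ½mv² = 9.3803 J
W_f = 290.27 − 9.3803 = 280.9 J
μ_k = W_f/(mg cosθ · L) = 280.9/(86.45 × 7.30) = 0.4451

μ_k = 0.445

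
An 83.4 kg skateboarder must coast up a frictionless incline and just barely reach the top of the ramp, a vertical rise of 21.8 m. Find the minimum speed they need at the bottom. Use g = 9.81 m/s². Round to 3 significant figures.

At the top they are momentarily at rest, so all KE converts to PE: ½mv² = mgh
v = √(2gh) = √(2 × 9.81 × 21.8) = 20.68 m/s

v = 20.7 m/s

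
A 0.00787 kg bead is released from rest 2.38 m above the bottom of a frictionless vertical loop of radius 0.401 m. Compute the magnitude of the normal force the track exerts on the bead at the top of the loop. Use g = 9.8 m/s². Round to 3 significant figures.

N = 0.530 N

Energy from release to top (height 2r): mgh = ½mv_top² + mg(2r)
v_top² = 2g(h − 2r) = 2(9.8)(2.38 − 0.8020) = 30.929 m²/s²
At the top, both N and weight point toward the centre: N + mg = mv_top²/r
N = m(v_top²/r − g) = 0.00787(30.929/0.401 − 9.8) = 0.5299 N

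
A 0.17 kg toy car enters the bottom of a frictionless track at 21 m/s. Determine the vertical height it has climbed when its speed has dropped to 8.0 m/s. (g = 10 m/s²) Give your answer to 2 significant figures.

h = 19 m

Energy balance between the two points: ½mv₁² = ½mv₂² + mgh
h = (v₁² − v₂²)/(2g) = (21² − 8.0²)/(2 × 10) = 18.85 m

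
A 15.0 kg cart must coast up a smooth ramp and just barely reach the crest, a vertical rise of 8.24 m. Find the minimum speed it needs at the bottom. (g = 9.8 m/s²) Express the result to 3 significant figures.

At the top it is momentarily at rest, so all KE converts to PE: ½mv² = mgh
v = √(2gh) = √(2 × 9.8 × 8.24) = 12.71 m/s

v = 12.7 m/s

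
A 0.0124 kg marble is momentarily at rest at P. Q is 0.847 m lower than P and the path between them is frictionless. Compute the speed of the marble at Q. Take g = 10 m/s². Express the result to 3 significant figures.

v = 4.12 m/s

Mechanical energy is conserved (no friction): mgh = ½mv²
v = √(2gh) = √(2 × 10 × 0.847) = √16.940 = 4.116 m/s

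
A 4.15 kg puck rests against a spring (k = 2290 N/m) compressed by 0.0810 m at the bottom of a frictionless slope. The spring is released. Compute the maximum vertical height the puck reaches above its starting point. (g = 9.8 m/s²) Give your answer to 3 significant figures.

h = 0.185 m

Energy conservation from release to the highest point: ½kx² = mgh
h = kx²/(2mg) = (2290)(0.0810)²/(2 × 4.15 × 9.8) = 0.1847 m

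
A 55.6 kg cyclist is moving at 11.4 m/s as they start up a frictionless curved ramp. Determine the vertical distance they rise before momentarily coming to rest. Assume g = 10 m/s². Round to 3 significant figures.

Setting KE at the bottom equal to PE gained: ½mv² = mgh
h = v²/(2g) = 11.4²/(2 × 10) = 6.498 m

h = 6.50 m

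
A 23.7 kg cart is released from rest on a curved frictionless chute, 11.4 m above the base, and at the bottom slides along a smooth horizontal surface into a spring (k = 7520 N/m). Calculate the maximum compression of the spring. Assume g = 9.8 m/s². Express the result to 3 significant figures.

At max compression the cart is momentarily at rest: mgh = ½kx²
x = √(2mgh/k) = √(2 × 23.7 × 9.8 × 11.4 / 7520) = 0.8392 m

x = 0.839 m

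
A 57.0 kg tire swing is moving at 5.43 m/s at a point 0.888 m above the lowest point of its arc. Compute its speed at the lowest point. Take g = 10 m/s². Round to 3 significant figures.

v = 6.87 m/s

Energy conservation between the two points: ½mv₀² + mgh = ½mv²
v² = v₀² + 2gh = (5.43)² + 2(10)(0.888) = 47.245
v = √47.245 = 6.873 m/s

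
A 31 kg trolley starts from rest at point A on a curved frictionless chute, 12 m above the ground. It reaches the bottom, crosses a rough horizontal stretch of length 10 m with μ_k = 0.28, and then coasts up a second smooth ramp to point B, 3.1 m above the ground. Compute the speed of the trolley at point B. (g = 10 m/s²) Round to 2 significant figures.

Energy at A: mgh₁ = (31)(10)(12) = 3720.0 J
Friction loss: W_f = μ_k mg d = 868.0 J
At B: ½mv² + mgh₂ = mgh₁ − W_f
½mv² = 3720.0 − 868.0 − 961.00 = 1891.0 J
v = √(2 × 1891.0/31) = 11.05 m/s

v = 11 m/s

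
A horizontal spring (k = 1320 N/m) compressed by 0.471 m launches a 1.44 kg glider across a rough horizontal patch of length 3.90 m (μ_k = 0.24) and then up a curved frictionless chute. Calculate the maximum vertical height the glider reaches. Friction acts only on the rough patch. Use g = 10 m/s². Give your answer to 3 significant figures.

Spring energy: E₀ = ½kx² = ½(1320)(0.471)² = 146.42 J
Friction: W_f = μ_k mg d = (0.24)(1.44)(10)(3.90) = 13.48 J
Energy at base of ramp: E = 146.42 − 13.48 = 132.94 J
At max height all remaining energy is PE: mgh = E ⇒ h = E/(mg) = 132.94/(1.44 × 10) = 9.232 m

h = 9.23 m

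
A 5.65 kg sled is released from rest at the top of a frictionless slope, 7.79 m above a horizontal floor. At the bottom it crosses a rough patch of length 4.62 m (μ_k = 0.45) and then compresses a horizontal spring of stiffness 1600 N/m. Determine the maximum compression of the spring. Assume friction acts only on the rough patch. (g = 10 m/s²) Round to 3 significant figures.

x = 0.635 m

Initial energy: E₁ = mgh = (5.65)(10)(7.79) = 440.13 J
Friction removes W_f = μ_k mg d = (0.45)(5.65)(10)(4.62) = 117.5 J
Energy reaching the spring: E = 440.13 − 117.5 = 322.67 J
At max compression ½kx² = E ⇒ x = √(2E/k) = √(2 × 322.67/1600) = 0.6351 m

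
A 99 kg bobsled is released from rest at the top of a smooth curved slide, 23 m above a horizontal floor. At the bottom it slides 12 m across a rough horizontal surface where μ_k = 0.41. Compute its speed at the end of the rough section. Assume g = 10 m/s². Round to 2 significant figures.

Energy bookkeeping (friction removes W_f = μ_k N d):
mgh = ½mv² + μ_k m g d
W_f = μ_k mg d = (0.41)(99)(10)(12) = 4871 J
½mv² = mgh − W_f = 22770 − 4871 = 17899 J
v = √(2 × 17899/99) = 19.02 m/s

v = 19 m/s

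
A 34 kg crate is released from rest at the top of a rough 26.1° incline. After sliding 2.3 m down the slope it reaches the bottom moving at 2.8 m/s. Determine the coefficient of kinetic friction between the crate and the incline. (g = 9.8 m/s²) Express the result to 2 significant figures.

mgh = ½mv² + μ_k (mg cosθ) L, with h = L sinθ
mgL sinθ = 337.15 J; ½mv² = 133.28 J
W_f = 337.15 − 133.28 = 203.9 J
μ_k = W_f/(mg cosθ · L) = 203.9/(299.2 × 2.3) = 0.2962

μ_k = 0.30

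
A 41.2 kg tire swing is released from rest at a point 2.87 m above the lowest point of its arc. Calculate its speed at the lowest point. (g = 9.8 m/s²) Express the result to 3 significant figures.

v = 7.50 m/s

Energy conservation between the two points: mgh = ½mv²
The mass cancels from both sides.
v = √(2gh) = √(2 × 9.8 × 2.87) = √56.252 = 7.500 m/s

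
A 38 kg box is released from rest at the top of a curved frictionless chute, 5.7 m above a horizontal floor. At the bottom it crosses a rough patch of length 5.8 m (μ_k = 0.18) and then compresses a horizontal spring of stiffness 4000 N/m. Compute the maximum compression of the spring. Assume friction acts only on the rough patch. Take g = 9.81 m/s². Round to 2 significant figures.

Initial energy: E₁ = mgh = (38)(9.81)(5.7) = 2124.8 J
Friction removes W_f = μ_k mg d = (0.18)(38)(9.81)(5.8) = 389.2 J
Energy reaching the spring: E = 2124.8 − 389.2 = 1735.7 J
At max compression ½kx² = E ⇒ x = √(2E/k) = √(2 × 1735.7/4000) = 0.9316 m

x = 0.93 m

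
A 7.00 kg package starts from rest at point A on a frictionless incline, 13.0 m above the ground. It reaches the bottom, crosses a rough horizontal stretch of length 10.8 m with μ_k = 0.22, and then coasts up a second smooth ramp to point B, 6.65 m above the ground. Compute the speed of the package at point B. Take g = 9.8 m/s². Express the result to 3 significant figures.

v = 8.83 m/s

Energy at A: mgh₁ = (7.00)(9.8)(13.0) = 891.80 J
Friction loss: W_f = μ_k mg d = 163.0 J
At B: ½mv² + mgh₂ = mgh₁ − W_f
½mv² = 891.80 − 163.0 − 456.19 = 272.62 J
v = √(2 × 272.62/7.00) = 8.826 m/s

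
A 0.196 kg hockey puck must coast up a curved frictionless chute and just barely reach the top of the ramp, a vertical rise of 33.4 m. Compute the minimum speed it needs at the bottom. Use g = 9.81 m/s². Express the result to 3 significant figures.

v = 25.6 m/s

At the top it is momentarily at rest, so all KE converts to PE: ½mv² = mgh
v = √(2gh) = √(2 × 9.81 × 33.4) = 25.60 m/s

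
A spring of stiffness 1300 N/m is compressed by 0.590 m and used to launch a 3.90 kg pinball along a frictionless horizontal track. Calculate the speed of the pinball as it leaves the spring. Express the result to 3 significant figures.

v = 10.8 m/s

The pinball leaves the spring when the spring is at natural length, so ½kx² = ½mv²
v = x√(k/m) = 0.590 × √(1300/3.90) = 10.77 m/s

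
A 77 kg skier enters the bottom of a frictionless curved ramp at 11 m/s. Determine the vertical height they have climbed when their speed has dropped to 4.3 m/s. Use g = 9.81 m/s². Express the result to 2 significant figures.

h = 5.2 m

Conservation of energy: ½mv₁² = ½mv₂² + mgh
h = (v₁² − v₂²)/(2g) = (11² − 4.3²)/(2 × 9.81) = 5.225 m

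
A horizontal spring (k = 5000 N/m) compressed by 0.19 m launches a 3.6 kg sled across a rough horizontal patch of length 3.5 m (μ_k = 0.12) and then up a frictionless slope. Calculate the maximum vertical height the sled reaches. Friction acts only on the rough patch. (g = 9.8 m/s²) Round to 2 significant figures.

h = 2.1 m

Spring energy: E₀ = ½kx² = ½(5000)(0.19)² = 90.250 J
Friction: W_f = μ_k mg d = (0.12)(3.6)(9.8)(3.5) = 14.82 J
Energy at base of ramp: E = 90.250 − 14.82 = 75.432 J
At max height all remaining energy is PE: mgh = E ⇒ h = E/(mg) = 75.432/(3.6 × 9.8) = 2.138 m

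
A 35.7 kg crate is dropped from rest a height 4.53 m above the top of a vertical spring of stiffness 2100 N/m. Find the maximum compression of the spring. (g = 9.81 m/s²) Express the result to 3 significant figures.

x = 1.41 m

Take the reference level at the top of the uncompressed spring. At max compression the crate has fallen H + x and is momentarily at rest:
mg(H + x) = ½kx²
½(2100)x² − (35.7)(9.81)x − (35.7)(9.81)(4.53) = 0
1050x² − 350.2x − 1586 = 0
x = [350.2 + √(122652 + 6.6632e+06)]/(2 × 1050) = 1.407 m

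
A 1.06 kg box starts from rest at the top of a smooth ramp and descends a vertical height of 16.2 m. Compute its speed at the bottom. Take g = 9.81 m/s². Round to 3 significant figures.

Energy conservation between the two points: mgh = ½mv²
The mass cancels from both sides.
v = √(2gh) = √(2 × 9.81 × 16.2) = √317.84 = 17.83 m/s

v = 17.8 m/s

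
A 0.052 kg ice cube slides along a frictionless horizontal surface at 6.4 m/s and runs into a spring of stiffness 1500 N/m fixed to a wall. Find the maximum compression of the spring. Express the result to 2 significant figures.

All KE is stored as spring PE at maximum compression: ½mv² = ½kx²
x = v√(m/k) = 6.4 × √(0.052/1500) = 0.03768 m

x = 0.038 m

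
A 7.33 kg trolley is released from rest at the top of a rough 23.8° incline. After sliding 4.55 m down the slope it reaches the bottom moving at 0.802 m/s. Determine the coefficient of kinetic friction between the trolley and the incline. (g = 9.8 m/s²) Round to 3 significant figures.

μ_k = 0.433

Energy balance down the incline: mg L sinθ − ½mv² = μ_k (mg cosθ) L
mgL sinθ = 131.90 J; ½mv² = 2.3573 J
W_f = 131.90 − 2.3573 = 129.5 J
μ_k = W_f/(mg cosθ · L) = 129.5/(65.73 × 4.55) = 0.4332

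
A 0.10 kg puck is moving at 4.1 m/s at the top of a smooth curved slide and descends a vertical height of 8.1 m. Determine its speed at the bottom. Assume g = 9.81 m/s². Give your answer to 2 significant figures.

v = 13 m/s

By conservation of mechanical energy, ½mv₀² + mgh = ½mv²
v² = v₀² + 2gh = (4.1)² + 2(9.81)(8.1) = 175.73
v = √175.73 = 13.26 m/s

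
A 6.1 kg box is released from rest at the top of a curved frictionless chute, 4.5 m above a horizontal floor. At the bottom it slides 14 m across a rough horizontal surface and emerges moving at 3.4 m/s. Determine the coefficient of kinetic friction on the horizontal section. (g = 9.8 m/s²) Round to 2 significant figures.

Energy bookkeeping (friction removes W_f = μ_k N d):
mgh = ½mv² + μ_k m g d
mgh = 269.01 J; ½mv² = 35.258 J
W_f = 269.01 − 35.258 = 233.8 J
μ_k = W_f/(mg·d) = 233.8/(59.78 × 14) = 0.2793

μ_k = 0.28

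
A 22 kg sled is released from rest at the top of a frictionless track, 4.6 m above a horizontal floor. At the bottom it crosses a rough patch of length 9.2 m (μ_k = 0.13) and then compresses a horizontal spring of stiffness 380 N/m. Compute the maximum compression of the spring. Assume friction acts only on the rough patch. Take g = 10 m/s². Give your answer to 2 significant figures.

Initial energy: E₁ = mgh = (22)(10)(4.6) = 1012.0 J
Friction removes W_f = μ_k mg d = (0.13)(22)(10)(9.2) = 263.1 J
Energy reaching the spring: E = 1012.0 − 263.1 = 748.88 J
At max compression ½kx² = E ⇒ x = √(2E/k) = √(2 × 748.88/380) = 1.985 m

x = 2.0 m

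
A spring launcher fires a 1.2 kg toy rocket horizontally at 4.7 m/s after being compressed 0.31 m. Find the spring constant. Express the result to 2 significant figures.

k = 280 N/m

½kx² = ½mv²
k = mv²/x² = (1.2)(4.7)²/(0.31)² = 275.8 N/m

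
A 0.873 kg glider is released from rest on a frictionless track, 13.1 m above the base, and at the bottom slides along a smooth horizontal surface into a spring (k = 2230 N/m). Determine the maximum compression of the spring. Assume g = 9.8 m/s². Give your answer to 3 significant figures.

Gravitational PE at the top equals spring PE at max compression: mgh = ½kx²
x = √(2mgh/k) = √(2 × 0.873 × 9.8 × 13.1 / 2230) = 0.3170 m

x = 0.317 m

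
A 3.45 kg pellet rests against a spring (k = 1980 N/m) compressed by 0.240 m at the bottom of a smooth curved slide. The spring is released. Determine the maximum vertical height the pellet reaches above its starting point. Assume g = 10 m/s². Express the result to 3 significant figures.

h = 1.65 m

Energy conservation from release to the highest point: ½kx² = mgh
h = kx²/(2mg) = (1980)(0.240)²/(2 × 3.45 × 10) = 1.653 m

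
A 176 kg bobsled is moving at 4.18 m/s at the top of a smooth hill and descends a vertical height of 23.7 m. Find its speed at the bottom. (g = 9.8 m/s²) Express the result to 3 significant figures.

v = 22.0 m/s

Equating total energy at the two states: ½mv₀² + mgh = ½mv²
v² = v₀² + 2gh = (4.18)² + 2(9.8)(23.7) = 481.99
v = √481.99 = 21.95 m/s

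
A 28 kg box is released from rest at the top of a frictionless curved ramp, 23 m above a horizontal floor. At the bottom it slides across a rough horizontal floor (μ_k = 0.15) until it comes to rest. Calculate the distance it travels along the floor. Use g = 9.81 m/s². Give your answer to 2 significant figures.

d = 150 m

Energy at the top = energy at the end + work done against friction:
At rest all PE has been dissipated by friction: mgh = μ_k m g d
d = h/μ_k = 23/0.15 = 153.3 m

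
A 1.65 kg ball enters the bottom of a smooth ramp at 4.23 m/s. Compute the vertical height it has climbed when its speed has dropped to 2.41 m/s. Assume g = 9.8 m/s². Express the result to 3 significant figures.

h = 0.617 m

Energy balance between the two points: ½mv₁² = ½mv₂² + mgh
h = (v₁² − v₂²)/(2g) = (4.23² − 2.41²)/(2 × 9.8) = 0.6166 m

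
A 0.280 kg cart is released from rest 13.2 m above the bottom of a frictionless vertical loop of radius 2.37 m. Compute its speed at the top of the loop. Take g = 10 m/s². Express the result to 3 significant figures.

Energy conservation: mgh = ½mv_top² + mg(2r)
v_top² = 2g(h − 2r) = 2(10)(13.2 − 4.740) = 169.2
v_top = 13.01 m/s

v = 13.0 m/s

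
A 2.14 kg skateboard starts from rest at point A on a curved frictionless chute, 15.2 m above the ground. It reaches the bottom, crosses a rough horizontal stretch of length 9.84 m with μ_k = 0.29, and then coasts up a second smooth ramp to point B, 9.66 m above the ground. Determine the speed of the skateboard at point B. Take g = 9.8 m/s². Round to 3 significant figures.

Energy at A: mgh₁ = (2.14)(9.8)(15.2) = 318.77 J
Friction loss: W_f = μ_k mg d = 59.85 J
At B: ½mv² + mgh₂ = mgh₁ − W_f
½mv² = 318.77 − 59.85 − 202.59 = 56.339 J
v = √(2 × 56.339/2.14) = 7.256 m/s

v = 7.26 m/s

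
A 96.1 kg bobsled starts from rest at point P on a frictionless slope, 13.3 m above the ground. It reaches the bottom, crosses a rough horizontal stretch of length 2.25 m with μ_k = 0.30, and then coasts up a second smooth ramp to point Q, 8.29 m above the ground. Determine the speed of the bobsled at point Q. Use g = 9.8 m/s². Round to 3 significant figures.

Energy at P: mgh₁ = (96.1)(9.8)(13.3) = 12526 J
Friction loss: W_f = μ_k mg d = 635.7 J
At Q: ½mv² + mgh₂ = mgh₁ − W_f
½mv² = 12526 − 635.7 − 7807.4 = 4082.6 J
v = √(2 × 4082.6/96.1) = 9.218 m/s

v = 9.22 m/s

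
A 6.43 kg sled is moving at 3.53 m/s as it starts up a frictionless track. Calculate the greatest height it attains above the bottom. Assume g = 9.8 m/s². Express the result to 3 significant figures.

h = 0.636 m

By energy conservation, ½mv² = mgh
h = v²/(2g) = 3.53²/(2 × 9.8) = 0.6358 m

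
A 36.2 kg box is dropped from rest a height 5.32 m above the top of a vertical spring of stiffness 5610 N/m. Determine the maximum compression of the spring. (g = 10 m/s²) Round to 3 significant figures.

x = 0.896 m

Measuring PE from the top of the relaxed spring, at max compression the box has dropped H + x with zero KE, so:
mg(H + x) = ½kx²
½(5610)x² − (36.2)(10)x − (36.2)(10)(5.32) = 0
2805x² − 362.0x − 1926 = 0
x = [362.0 + √(131044 + 2.1608e+07)]/(2 × 2805) = 0.8956 m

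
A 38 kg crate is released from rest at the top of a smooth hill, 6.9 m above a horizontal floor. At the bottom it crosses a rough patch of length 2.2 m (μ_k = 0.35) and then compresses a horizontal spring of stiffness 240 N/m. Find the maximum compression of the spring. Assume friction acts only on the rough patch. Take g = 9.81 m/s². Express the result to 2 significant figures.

Initial energy: E₁ = mgh = (38)(9.81)(6.9) = 2572.2 J
Friction removes W_f = μ_k mg d = (0.35)(38)(9.81)(2.2) = 287.0 J
Energy reaching the spring: E = 2572.2 − 287.0 = 2285.1 J
At max compression ½kx² = E ⇒ x = √(2E/k) = √(2 × 2285.1/240) = 4.364 m

x = 4.4 m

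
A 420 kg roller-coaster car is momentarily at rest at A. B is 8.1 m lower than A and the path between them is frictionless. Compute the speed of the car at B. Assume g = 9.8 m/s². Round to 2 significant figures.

v = 13 m/s

Energy conservation between the two points: mgh = ½mv²
v = √(2gh) = √(2 × 9.8 × 8.1) = √158.76 = 12.60 m/s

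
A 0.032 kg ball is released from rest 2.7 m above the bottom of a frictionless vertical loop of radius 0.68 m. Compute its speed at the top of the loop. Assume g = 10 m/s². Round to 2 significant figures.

v = 5.2 m/s

Energy conservation: mgh = ½mv_top² + mg(2r)
v_top² = 2g(h − 2r) = 2(10)(2.7 − 1.360) = 26.80
v_top = 5.177 m/s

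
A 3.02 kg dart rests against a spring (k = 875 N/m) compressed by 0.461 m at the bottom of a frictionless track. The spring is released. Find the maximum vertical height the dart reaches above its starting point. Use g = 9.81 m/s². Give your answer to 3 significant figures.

h = 3.14 m

Energy conservation from release to the highest point: ½kx² = mgh
h = kx²/(2mg) = (875)(0.461)²/(2 × 3.02 × 9.81) = 3.138 m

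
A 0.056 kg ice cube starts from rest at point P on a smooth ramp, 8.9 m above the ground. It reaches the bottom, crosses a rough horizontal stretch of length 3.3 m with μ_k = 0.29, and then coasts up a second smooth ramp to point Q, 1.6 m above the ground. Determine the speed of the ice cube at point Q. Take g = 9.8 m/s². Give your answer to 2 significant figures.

v = 11 m/s

Energy at P: mgh₁ = (0.056)(9.8)(8.9) = 4.8843 J
Friction loss: W_f = μ_k mg d = 0.5252 J
At Q: ½mv² + mgh₂ = mgh₁ − W_f
½mv² = 4.8843 − 0.5252 − 0.87808 = 3.4810 J
v = √(2 × 3.4810/0.056) = 11.15 m/s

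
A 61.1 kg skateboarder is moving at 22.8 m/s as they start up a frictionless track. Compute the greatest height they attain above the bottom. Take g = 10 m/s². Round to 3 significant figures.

By energy conservation, ½mv² = mgh
h = v²/(2g) = 22.8²/(2 × 10) = 25.99 m

h = 26.0 m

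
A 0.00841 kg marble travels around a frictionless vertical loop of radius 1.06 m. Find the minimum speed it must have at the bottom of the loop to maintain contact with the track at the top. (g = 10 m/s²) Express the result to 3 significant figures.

v = 7.28 m/s

At the top: mg = mv_top²/r ⇒ v_top² = gr = 10.60 m²/s²
Energy from bottom to top (height 2r): ½mv_bot² = ½mv_top² + mg(2r)
v_bot² = gr + 4gr = 5gr = 53.00
v_bot = √(5gr) = 7.280 m/s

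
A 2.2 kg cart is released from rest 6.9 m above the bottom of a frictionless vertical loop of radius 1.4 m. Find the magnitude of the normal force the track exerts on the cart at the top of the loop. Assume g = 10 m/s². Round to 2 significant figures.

N = 110 N

Energy from release to top (height 2r): mgh = ½mv_top² + mg(2r)
v_top² = 2g(h − 2r) = 2(10)(6.9 − 2.800) = 82.000 m²/s²
At the top, both N and weight point toward the centre: N + mg = mv_top²/r
N = m(v_top²/r − g) = 2.2(82.000/1.4 − 10) = 106.9 N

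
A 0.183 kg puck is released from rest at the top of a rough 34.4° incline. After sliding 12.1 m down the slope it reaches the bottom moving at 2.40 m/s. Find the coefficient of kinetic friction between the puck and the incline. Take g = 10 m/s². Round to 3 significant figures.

μ_k = 0.656

The energy dissipated by friction is the PE lost minus the KE gained:
mgL sinθ = 12.510 J; ½mv² = 0.52704 J
W_f = 12.510 − 0.52704 = 11.98 J
μ_k = W_f/(mg cosθ · L) = 11.98/(1.510 × 12.1) = 0.6559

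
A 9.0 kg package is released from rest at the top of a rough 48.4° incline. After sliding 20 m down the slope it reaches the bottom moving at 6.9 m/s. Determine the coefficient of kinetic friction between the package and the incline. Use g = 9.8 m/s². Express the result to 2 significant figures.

mgh = ½mv² + μ_k (mg cosθ) L, with h = L sinθ
mgL sinθ = 1319.1 J; ½mv² = 214.25 J
W_f = 1319.1 − 214.25 = 1105 J
μ_k = W_f/(mg cosθ · L) = 1105/(58.56 × 20) = 0.9434

μ_k = 0.94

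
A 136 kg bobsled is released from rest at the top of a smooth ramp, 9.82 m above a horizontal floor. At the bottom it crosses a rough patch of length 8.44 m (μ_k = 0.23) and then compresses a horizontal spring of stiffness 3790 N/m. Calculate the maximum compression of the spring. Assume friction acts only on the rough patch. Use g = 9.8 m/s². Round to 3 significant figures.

x = 2.35 m

Initial energy: E₁ = mgh = (136)(9.8)(9.82) = 13088 J
Friction removes W_f = μ_k mg d = (0.23)(136)(9.8)(8.44) = 2587 J
Energy reaching the spring: E = 13088 − 2587 = 10501 J
At max compression ½kx² = E ⇒ x = √(2E/k) = √(2 × 10501/3790) = 2.354 m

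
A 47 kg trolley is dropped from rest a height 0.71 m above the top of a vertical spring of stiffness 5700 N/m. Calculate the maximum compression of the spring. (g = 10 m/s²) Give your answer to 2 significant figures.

x = 0.43 m

Measuring PE from the top of the relaxed spring, at max compression the trolley has dropped H + x with zero KE, so:
mg(H + x) = ½kx²
½(5700)x² − (47)(10)x − (47)(10)(0.71) = 0
2850x² − 470.0x − 333.7 = 0
x = [470.0 + √(220900 + 3.8042e+06)]/(2 × 2850) = 0.4344 m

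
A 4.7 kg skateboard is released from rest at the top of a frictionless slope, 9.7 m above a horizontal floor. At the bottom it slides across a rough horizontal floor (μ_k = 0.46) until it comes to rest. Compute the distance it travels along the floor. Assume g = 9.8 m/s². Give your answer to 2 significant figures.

Energy bookkeeping (friction removes W_f = μ_k N d):
At rest all PE has been dissipated by friction: mgh = μ_k m g d
d = h/μ_k = 9.7/0.46 = 21.09 m

d = 21 m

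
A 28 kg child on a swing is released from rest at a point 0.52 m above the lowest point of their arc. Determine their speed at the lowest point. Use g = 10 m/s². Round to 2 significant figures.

Mechanical energy is conserved (no friction): mgh = ½mv²
v = √(2gh) = √(2 × 10 × 0.52) = √10.400 = 3.225 m/s

v = 3.2 m/s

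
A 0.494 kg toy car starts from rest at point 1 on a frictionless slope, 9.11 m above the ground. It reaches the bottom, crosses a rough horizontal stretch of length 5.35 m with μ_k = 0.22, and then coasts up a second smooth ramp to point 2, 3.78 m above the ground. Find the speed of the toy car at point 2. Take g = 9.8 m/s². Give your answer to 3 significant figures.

v = 9.02 m/s

Energy at 1: mgh₁ = (0.494)(9.8)(9.11) = 44.103 J
Friction loss: W_f = μ_k mg d = 5.698 J
At 2: ½mv² + mgh₂ = mgh₁ − W_f
½mv² = 44.103 − 5.698 − 18.300 = 20.106 J
v = √(2 × 20.106/0.494) = 9.022 m/s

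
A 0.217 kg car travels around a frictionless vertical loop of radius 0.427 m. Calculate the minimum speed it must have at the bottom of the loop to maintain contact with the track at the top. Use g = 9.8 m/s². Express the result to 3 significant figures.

At the top: mg = mv_top²/r ⇒ v_top² = gr = 4.185 m²/s²
Energy from bottom to top (height 2r): ½mv_bot² = ½mv_top² + mg(2r)
v_bot² = gr + 4gr = 5gr = 20.92
v_bot = √(5gr) = 4.574 m/s

v = 4.57 m/s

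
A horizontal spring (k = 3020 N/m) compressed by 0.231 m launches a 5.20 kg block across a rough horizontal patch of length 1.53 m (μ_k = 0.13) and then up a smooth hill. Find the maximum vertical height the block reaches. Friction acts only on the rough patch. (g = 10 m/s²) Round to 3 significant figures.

h = 1.35 m

Spring energy: E₀ = ½kx² = ½(3020)(0.231)² = 80.575 J
Friction: W_f = μ_k mg d = (0.13)(5.20)(10)(1.53) = 10.34 J
Energy at base of ramp: E = 80.575 − 10.34 = 70.232 J
At max height all remaining energy is PE: mgh = E ⇒ h = E/(mg) = 70.232/(5.20 × 10) = 1.351 m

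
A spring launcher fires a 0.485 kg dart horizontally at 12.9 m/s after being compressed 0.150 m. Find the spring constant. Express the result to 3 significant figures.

Spring PE at full compression equals KE at release: ½kx² = ½mv²
k = mv²/x² = (0.485)(12.9)²/(0.150)² = 3587 N/m

k = 3590 N/m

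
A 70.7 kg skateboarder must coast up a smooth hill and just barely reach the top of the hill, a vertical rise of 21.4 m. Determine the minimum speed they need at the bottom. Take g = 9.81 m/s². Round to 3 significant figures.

v = 20.5 m/s

At the top they are momentarily at rest, so all KE converts to PE: ½mv² = mgh
v = √(2gh) = √(2 × 9.81 × 21.4) = 20.49 m/s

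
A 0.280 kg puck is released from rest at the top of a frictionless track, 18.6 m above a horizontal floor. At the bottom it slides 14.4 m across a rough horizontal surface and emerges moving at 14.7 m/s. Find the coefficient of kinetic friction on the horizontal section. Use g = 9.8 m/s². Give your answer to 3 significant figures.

μ_k = 0.526

Energy at the top = energy at the end + work done against friction:
mgh = ½mv² + μ_k m g d
mgh = 51.038 J; ½mv² = 30.253 J
W_f = 51.038 − 30.253 = 20.79 J
μ_k = W_f/(mg·d) = 20.79/(2.744 × 14.4) = 0.5260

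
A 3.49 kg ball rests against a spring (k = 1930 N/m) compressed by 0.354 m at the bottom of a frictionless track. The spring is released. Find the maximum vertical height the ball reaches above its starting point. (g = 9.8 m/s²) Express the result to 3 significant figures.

All spring PE becomes gravitational PE at the highest point: ½kx² = mgh
h = kx²/(2mg) = (1930)(0.354)²/(2 × 3.49 × 9.8) = 3.536 m

h = 3.54 m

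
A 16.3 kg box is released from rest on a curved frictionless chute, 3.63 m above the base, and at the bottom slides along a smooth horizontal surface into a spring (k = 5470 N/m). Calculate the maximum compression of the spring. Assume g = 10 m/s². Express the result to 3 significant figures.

Energy conservation (no friction) from release to max compression: mgh = ½kx²
x = √(2mgh/k) = √(2 × 16.3 × 10 × 3.63 / 5470) = 0.4651 m

x = 0.465 m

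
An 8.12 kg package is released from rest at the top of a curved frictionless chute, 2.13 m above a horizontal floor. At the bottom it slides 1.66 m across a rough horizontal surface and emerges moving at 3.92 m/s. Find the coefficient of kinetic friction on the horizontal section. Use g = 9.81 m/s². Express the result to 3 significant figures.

μ_k = 0.811

Energy bookkeeping (friction removes W_f = μ_k N d):
mgh = ½mv² + μ_k m g d
mgh = 169.67 J; ½mv² = 62.388 J
W_f = 169.67 − 62.388 = 107.3 J
μ_k = W_f/(mg·d) = 107.3/(79.66 × 1.66) = 0.8113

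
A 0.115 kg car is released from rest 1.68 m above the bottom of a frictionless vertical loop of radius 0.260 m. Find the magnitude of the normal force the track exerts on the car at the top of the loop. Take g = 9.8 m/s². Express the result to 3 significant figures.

N = 8.93 N

Energy from release to top (height 2r): mgh = ½mv_top² + mg(2r)
v_top² = 2g(h − 2r) = 2(9.8)(1.68 − 0.5200) = 22.736 m²/s²
At the top, both N and weight point toward the centre: N + mg = mv_top²/r
N = m(v_top²/r − g) = 0.115(22.736/0.260 − 9.8) = 8.929 N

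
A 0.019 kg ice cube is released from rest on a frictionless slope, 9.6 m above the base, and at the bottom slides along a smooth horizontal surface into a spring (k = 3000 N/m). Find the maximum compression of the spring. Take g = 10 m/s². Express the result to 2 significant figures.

Gravitational PE at the top equals spring PE at max compression: mgh = ½kx²
x = √(2mgh/k) = √(2 × 0.019 × 10 × 9.6 / 3000) = 0.03487 m

x = 0.035 m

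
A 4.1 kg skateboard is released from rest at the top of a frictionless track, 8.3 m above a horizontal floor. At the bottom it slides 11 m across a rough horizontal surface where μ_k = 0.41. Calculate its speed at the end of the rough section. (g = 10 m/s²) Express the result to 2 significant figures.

Energy bookkeeping (friction removes W_f = μ_k N d):
mgh = ½mv² + μ_k m g d
W_f = μ_k mg d = (0.41)(4.1)(10)(11) = 184.9 J
½mv² = mgh − W_f = 340.30 − 184.9 = 155.39 J
v = √(2 × 155.39/4.1) = 8.706 m/s

v = 8.7 m/s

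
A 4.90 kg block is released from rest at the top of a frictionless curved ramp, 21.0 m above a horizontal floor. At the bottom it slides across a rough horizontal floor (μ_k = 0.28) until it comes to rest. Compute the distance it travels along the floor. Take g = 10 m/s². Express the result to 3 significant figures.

d = 75.0 m

Energy bookkeeping (friction removes W_f = μ_k N d):
At rest all PE has been dissipated by friction: mgh = μ_k m g d
d = h/μ_k = 21.0/0.28 = 75.00 m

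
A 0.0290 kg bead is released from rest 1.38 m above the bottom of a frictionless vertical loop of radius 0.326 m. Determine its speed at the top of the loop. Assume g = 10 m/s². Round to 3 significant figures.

v = 3.82 m/s

Energy conservation: mgh = ½mv_top² + mg(2r)
v_top² = 2g(h − 2r) = 2(10)(1.38 − 0.6520) = 14.56
v_top = 3.816 m/s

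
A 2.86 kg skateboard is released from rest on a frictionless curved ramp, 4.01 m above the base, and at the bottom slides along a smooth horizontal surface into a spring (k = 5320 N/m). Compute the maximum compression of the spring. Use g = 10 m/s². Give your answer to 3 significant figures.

x = 0.208 m

Gravitational PE at the top equals spring PE at max compression: mgh = ½kx²
x = √(2mgh/k) = √(2 × 2.86 × 10 × 4.01 / 5320) = 0.2076 m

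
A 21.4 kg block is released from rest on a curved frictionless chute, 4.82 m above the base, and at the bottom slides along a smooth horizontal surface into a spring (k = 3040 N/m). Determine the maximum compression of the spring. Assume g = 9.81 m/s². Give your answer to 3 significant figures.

x = 0.816 m

At max compression the block is momentarily at rest: mgh = ½kx²
x = √(2mgh/k) = √(2 × 21.4 × 9.81 × 4.82 / 3040) = 0.8159 m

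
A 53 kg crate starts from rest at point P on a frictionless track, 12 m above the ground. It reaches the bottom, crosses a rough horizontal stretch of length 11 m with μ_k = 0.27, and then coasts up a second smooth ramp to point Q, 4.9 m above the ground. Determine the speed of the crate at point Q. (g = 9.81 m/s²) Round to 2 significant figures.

v = 9.0 m/s

Energy at P: mgh₁ = (53)(9.81)(12) = 6239.2 J
Friction loss: W_f = μ_k mg d = 1544 J
At Q: ½mv² + mgh₂ = mgh₁ − W_f
½mv² = 6239.2 − 1544 − 2547.7 = 2147.3 J
v = √(2 × 2147.3/53) = 9.002 m/s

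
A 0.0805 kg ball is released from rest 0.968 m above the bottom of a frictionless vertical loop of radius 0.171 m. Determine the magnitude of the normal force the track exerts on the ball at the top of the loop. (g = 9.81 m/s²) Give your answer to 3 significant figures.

N = 4.99 N

Energy from release to top (height 2r): mgh = ½mv_top² + mg(2r)
v_top² = 2g(h − 2r) = 2(9.81)(0.968 − 0.3420) = 12.282 m²/s²
At the top, both N and weight point toward the centre: N + mg = mv_top²/r
N = m(v_top²/r − g) = 0.0805(12.282/0.171 − 9.81) = 4.992 N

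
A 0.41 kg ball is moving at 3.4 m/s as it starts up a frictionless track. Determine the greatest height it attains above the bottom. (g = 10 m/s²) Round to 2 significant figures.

By energy conservation, ½mv² = mgh
h = v²/(2g) = 3.4²/(2 × 10) = 0.5780 m

h = 0.58 m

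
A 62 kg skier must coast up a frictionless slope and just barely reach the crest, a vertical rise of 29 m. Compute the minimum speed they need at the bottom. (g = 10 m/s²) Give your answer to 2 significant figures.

At the top they are momentarily at rest, so all KE converts to PE: ½mv² = mgh
v = √(2gh) = √(2 × 10 × 29) = 24.08 m/s

v = 24 m/s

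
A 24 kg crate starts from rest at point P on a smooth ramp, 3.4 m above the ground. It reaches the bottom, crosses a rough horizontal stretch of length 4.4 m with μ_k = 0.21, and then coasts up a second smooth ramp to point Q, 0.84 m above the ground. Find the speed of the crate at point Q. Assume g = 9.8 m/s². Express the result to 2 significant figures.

Energy at P: mgh₁ = (24)(9.8)(3.4) = 799.68 J
Friction loss: W_f = μ_k mg d = 217.3 J
At Q: ½mv² + mgh₂ = mgh₁ − W_f
½mv² = 799.68 − 217.3 − 197.57 = 384.79 J
v = √(2 × 384.79/24) = 5.663 m/s

v = 5.7 m/s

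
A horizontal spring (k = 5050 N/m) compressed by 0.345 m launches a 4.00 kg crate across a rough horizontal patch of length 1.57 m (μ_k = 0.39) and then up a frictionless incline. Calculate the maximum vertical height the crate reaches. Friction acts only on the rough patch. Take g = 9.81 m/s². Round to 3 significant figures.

Spring energy: E₀ = ½kx² = ½(5050)(0.345)² = 300.54 J
Friction: W_f = μ_k mg d = (0.39)(4.00)(9.81)(1.57) = 24.03 J
Energy at base of ramp: E = 300.54 − 24.03 = 276.51 J
At max height all remaining energy is PE: mgh = E ⇒ h = E/(mg) = 276.51/(4.00 × 9.81) = 7.047 m

h = 7.05 m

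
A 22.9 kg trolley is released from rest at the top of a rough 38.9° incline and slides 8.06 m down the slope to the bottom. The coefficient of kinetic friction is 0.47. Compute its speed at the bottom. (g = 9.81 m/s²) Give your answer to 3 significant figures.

Taking the bottom as reference, mgh = ½mv² + μ_k N L with h = L sinθ, N = mg cosθ:
mgh = mgL sinθ = (22.9)(9.81)(8.06)sin38.9° = 1137.0 J
W_f = μ_k mg cosθ · L = (0.47)(22.9)(9.81)cos38.9°·8.06 = 662.3 J
½mv² = 1137.0 − 662.3 = 474.74 J
v = √(2 × 474.74/22.9) = 6.439 m/s

v = 6.44 m/s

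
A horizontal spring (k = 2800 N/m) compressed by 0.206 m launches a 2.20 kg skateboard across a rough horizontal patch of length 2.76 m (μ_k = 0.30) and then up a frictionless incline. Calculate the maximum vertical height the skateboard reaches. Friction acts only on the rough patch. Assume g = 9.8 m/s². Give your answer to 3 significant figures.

h = 1.93 m

Spring energy: E₀ = ½kx² = ½(2800)(0.206)² = 59.410 J
Friction: W_f = μ_k mg d = (0.30)(2.20)(9.8)(2.76) = 17.85 J
Energy at base of ramp: E = 59.410 − 17.85 = 41.559 J
At max height all remaining energy is PE: mgh = E ⇒ h = E/(mg) = 41.559/(2.20 × 9.8) = 1.928 m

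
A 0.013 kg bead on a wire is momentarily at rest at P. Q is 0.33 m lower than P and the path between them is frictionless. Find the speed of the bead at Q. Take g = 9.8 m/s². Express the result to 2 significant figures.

v = 2.5 m/s

Mechanical energy is conserved (no friction): mgh = ½mv²
v = √(2gh) = √(2 × 9.8 × 0.33) = √6.4680 = 2.543 m/s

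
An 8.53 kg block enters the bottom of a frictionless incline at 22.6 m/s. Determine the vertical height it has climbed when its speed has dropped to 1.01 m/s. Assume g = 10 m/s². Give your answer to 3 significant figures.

h = 25.5 m

Energy balance between the two points: ½mv₁² = ½mv₂² + mgh
h = (v₁² − v₂²)/(2g) = (22.6² − 1.01²)/(2 × 10) = 25.49 m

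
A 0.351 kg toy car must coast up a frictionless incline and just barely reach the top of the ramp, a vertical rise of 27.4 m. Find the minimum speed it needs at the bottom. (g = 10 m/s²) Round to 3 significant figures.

At the top it is momentarily at rest, so all KE converts to PE: ½mv² = mgh
v = √(2gh) = √(2 × 10 × 27.4) = 23.41 m/s

v = 23.4 m/s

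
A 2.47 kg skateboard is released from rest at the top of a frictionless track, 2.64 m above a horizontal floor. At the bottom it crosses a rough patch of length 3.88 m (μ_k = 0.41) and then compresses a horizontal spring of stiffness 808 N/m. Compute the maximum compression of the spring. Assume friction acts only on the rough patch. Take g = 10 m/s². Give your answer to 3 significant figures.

Initial energy: E₁ = mgh = (2.47)(10)(2.64) = 65.208 J
Friction removes W_f = μ_k mg d = (0.41)(2.47)(10)(3.88) = 39.29 J
Energy reaching the spring: E = 65.208 − 39.29 = 25.915 J
At max compression ½kx² = E ⇒ x = √(2E/k) = √(2 × 25.915/808) = 0.2533 m

x = 0.253 m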